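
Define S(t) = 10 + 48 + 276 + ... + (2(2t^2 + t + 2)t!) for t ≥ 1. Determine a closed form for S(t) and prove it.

S(t) = (4t + 2)(t + 1)! - 2

We claim S(t) = (4t + 2)(t + 1)! - 2 for all t ≥ 1.
Base case (t = 1): S(1) = 10, and the closed form gives 10. They agree.
Inductive step: suppose the statement holds for some r ≥ 1, so S(r) = (4r + 2)(r + 1)! - 2.
Then S(r+1) = S(r) + (2(2r^2 + 5r + 5)(r + 1)!) = ((4r + 2)(r + 1)! - 2) + (2(2r^2 + 5r + 5)(r + 1)!).
Simplifying, S(r+1) = (4(r+1) + 2)((r+1) + 1)! - 2,
which is the closed form with t = r+1.
By the principle of mathematical induction, the result holds for all t ≥ 1.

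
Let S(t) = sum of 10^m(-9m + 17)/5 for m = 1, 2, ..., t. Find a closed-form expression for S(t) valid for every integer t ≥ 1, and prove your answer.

S(t) = 2·10^t(-t + 2) - 4

We claim S(t) = 2·10^t(-t + 2) - 4 for all t ≥ 1.
Base case (t = 1): S(1) = 16, and the closed form gives 16. They agree.
Inductive step: suppose the statement holds for some m ≥ 1, so S(m) = 2·10^m(-m + 2) - 4.
Then S(m+1) = S(m) + (10^m(-18m + 16)) = (2·10^m(-m + 2) - 4) + (10^m(-18m + 16)).
Simplifying, S(m+1) = -20·10^m·m + 20·10^m - 4 = 2·10^(m+1)(-(m+1) + 2) - 4,
which is the closed form with t = m+1.
Hence, by induction on t, the claim holds for every t ≥ 1.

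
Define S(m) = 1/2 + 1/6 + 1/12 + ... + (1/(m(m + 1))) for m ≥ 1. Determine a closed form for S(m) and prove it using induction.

We claim S(m) = m/(m + 1) for all m ≥ 1.
For the base case m = 1: S(1) = 1/2, and the closed form gives 1/2. They agree.
For the inductive step, assume it holds for an arbitrary p ≥ 1, so S(p) = p/(p + 1).
Then S(p+1) = S(p) + (1/((p + 1)(p + 2))) = (p/(p + 1)) + (1/((p + 1)(p + 2))).
Simplifying, S(p+1) = (p + 1)/(p + 2) = (p+1)/((p+1) + 1),
which is the closed form with m = p+1.
By induction, the statement is established for all m ≥ 1.

S(m) = m/(m + 1)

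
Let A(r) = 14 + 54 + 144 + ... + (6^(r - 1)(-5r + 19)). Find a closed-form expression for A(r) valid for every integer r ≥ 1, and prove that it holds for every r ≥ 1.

We claim A(r) = 6^r(-r + 4) - 4 for all r ≥ 1.
For the base case r = 1: A(1) = 14, and the closed form gives 14. They agree.
Inductive step: assume the claim holds for r = p, so A(p) = 6^p(-p + 4) - 4.
Then A(p+1) = A(p) + (6^p(-5p + 14)) = (6^p(-p + 4) - 4) + (6^p(-5p + 14)).
Simplifying, A(p+1) = -6·6^p·p + 18·6^p - 4 = 6^(p+1)(-(p+1) + 4) - 4,
which is the closed form with r = p+1.
This completes the induction.

A(r) = 6^r(-r + 4) - 4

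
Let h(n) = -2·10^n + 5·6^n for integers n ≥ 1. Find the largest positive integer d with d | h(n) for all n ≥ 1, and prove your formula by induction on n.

Computing the first values: h(1) = 10 and h(2) = -20; gcd(10, -20) = 10, so d ≤ 10.
We prove 10 | -2·10^n + 5·6^n for all n ≥ 1 by induction on n.
For the base case n = 1: h(1) = 10 = 10·(1), so 10 | h(1).
Suppose the result is true for n = m, i.e. 10 | h(m). Then
h(m+1) − 10·h(m) = (-2·10^(m+1) + 5·6^(m+1)) − 10·(-2·10^m + 5·6^m) = (5)·6^m·(6 − 10) = (-20)·6^m. Since 10 | h(m) by the inductive hypothesis, 10 | 10·h(m); and 10 | -20 since -20 = 10·-2. Therefore 10 | h(m+1).
Hence, by induction on n, the claim holds for every n ≥ 1.
Therefore the largest such d is 10.

d = 10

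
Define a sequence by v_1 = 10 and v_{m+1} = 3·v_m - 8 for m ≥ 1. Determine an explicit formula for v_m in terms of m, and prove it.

v_m = 2·3^m + 4

Computing the first terms: v_1 = 10, v_2 = 22, v_3 = 58. This suggests v_m = 2·3^m + 4.
Base step (m = 1): the formula gives 10 = 10 = v_1.
Inductive step: assume the claim holds for m = j, so v_j = 2·3^j + 4.
Then v_{j+1} = 3·v_j - 8 = 3·(2·3^j + 4) - 8 = 2·3^(j + 1) + 4,
which is the claimed formula at m = j+1.
By induction, the statement is established for all m ≥ 1.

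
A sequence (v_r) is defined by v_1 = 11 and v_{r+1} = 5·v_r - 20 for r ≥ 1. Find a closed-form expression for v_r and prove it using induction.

v_r = 6·5^(r - 1) + 5

Computing the first terms: v_1 = 11, v_2 = 35, v_3 = 155. This suggests v_r = 6·5^(r - 1) + 5.
Base case (r = 1): the formula gives 11 = 11 = v_1.
Suppose the result is true for r = p, so v_p = 6·5^(p - 1) + 5.
Then v_{p+1} = 5·v_p - 20 = 5·(6·5^(p - 1) + 5) - 20 = 6·5^p + 5 = 6·5^((p+1) - 1) + 5,
which is the claimed formula at r = p+1.
Hence, by induction on r, the claim holds for every r ≥ 1.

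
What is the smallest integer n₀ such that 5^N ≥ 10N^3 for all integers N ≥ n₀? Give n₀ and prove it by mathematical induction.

n₀ = 5

At N = 4: 625 < 640, so the inequality fails and n₀ ≥ 5. We prove 5^N ≥ 10N^3 for all N ≥ 5.
When N = 5: 5^N = 3125 and 10N^3 = 1250, so 3125 ≥ 1250.
Suppose the result is true for N = k, so 5^k ≥ 10k^3.
Then 5^(k + 1) = 5·(5^k) ≥ 5·(10k^3).
Also, for k ≥ 5 we have 5·(10k^3) ≥ 10(k+1)^3, since 5 ≥ (1 + 1/k)^3 for all k ≥ 5.
Combining, 5^(k + 1) ≥ 10(k+1)^3.
Hence, by induction on N, the claim holds for every N ≥ 5.
Hence the smallest such n₀ is 5.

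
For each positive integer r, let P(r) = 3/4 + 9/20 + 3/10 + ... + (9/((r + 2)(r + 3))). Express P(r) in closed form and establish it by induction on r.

We claim P(r) = 3r/(r + 3) for all r ≥ 1.
For the base case r = 1: P(1) = 3/4, and the closed form gives 3/4. They agree.
Inductive step: assume the claim holds for r = p, so P(p) = 3p/(p + 3).
Then P(p+1) = P(p) + (9/((p + 3)(p + 4))) = (3p/(p + 3)) + (9/((p + 3)(p + 4))).
Simplifying, P(p+1) = 3(p + 1)/(p + 4) = 3(p+1)/((p+1) + 3),
which is the closed form with r = p+1.
By induction, the statement is established for all r ≥ 1.

P(r) = 3r/(r + 3)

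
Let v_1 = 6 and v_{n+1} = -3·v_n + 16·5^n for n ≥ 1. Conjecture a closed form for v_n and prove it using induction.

Computing the first terms: v_1 = 6, v_2 = 62, v_3 = 214. This suggests v_n = -4(-3)^(n - 1) + 2·5^n.
For the base case n = 1: the formula gives 6 = 6 = v_1.
Inductive step: suppose the statement holds for some j ≥ 1, so v_j = -4(-3)^(j - 1) + 2·5^j.
Then v_{j+1} = -3·v_j + 16·5^j = -3·(-4(-3)^(j - 1) + 2·5^j) + 16·5^j = -4(-3)^j + 2·5^(j + 1) = -4(-3)^((j+1) - 1) + 2·5^(j+1),
which is the claimed formula at n = j+1.
By the principle of mathematical induction, the result holds for all n ≥ 1.

v_n = -4(-3)^(n - 1) + 2·5^n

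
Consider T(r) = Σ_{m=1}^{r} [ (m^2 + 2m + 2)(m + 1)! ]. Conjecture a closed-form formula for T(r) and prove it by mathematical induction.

T(r) = (r + 1)(r + 2)! - 2

We claim T(r) = (r + 1)(r + 2)! - 2 for all r ≥ 1.
When r = 1: T(1) = 10, and the closed form gives 10. They agree.
For the inductive step, assume it holds for an arbitrary m ≥ 1, so T(m) = (m + 1)(m + 2)! - 2.
Then T(m+1) = T(m) + ((m^2 + 4m + 5)(m + 2)!) = ((m + 1)(m + 2)! - 2) + ((m^2 + 4m + 5)(m + 2)!).
Simplifying, T(m+1) = ((m+1) + 1)((m+1) + 2)! - 2,
which is the closed form with r = m+1.
By the principle of mathematical induction, the result holds for all r ≥ 1.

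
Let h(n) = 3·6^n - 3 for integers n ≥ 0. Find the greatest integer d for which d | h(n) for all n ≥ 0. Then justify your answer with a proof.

d = 15

Computing the first values: h(0) = 0 and h(1) = 15; gcd(0, 15) = 15, so d ≤ 15.
We prove 15 | 3·6^n - 3 for all n ≥ 0 by induction on n.
Base step (n = 0): h(0) = 0 = 15·(0), so 15 | h(0).
Suppose the result is true for n = r, i.e. 15 | h(r). Then
h(r+1) = 3·6^(r+1) - 3 = 6·(3·6^r - 3) + 15 = 6·h(r) + 15. The first term is divisible by 15 by the inductive hypothesis, and 15 is divisible by 15. Hence 15 | h(r+1).
This completes the induction.
Therefore the largest such d is 15.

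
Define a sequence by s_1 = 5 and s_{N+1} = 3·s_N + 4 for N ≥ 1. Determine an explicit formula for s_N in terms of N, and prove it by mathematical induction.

s_N = 7·3^(N - 1) - 2

Computing the first terms: s_1 = 5, s_2 = 19, s_3 = 61. This suggests s_N = 7·3^(N - 1) - 2.
Base case (N = 1): the formula gives 5 = 5 = s_1.
Suppose the result is true for N = i, so s_i = 7·3^(i - 1) - 2.
Then s_{i+1} = 3·s_i + 4 = 3·(7·3^(i - 1) - 2) + 4 = 7·3^i - 2 = 7·3^((i+1) - 1) - 2,
which is the claimed formula at N = i+1.
Hence, by induction on N, the claim holds for every N ≥ 1.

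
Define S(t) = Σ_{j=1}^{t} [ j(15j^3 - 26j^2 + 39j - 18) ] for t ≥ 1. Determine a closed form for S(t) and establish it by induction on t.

We claim S(t) = t(t + 1)(3t^3 - 2t^2 + 7t - 3) for all t ≥ 1.
When t = 1: S(1) = 10, and the closed form gives 10. They agree.
Inductive step: assume the claim holds for t = j, so S(j) = j(3j^4 + j^3 + 5j^2 + 4j - 3).
Then S(j+1) = S(j) + (15j^4 + 34j^3 + 51j^2 + 42j + 10) = (j(3j^4 + j^3 + 5j^2 + 4j - 3)) + (15j^4 + 34j^3 + 51j^2 + 42j + 10).
Simplifying, S(j+1) = (j + 1)(j + 2)(3j^3 + 7j^2 + 12j + 5) = (j+1)((j+1) + 1)(3(j+1)^3 - 2(j+1)^2 + 7(j+1) - 3),
which is the closed form with t = j+1.
By the principle of mathematical induction, the result holds for all t ≥ 1.

S(t) = t(t + 1)(3t^3 - 2t^2 + 7t - 3)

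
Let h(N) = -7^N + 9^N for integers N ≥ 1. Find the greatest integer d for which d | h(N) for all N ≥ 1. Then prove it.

Computing the first values: h(1) = 2 and h(2) = 32; gcd(2, 32) = 2, so d ≤ 2.
We prove 2 | -7^N + 9^N for all N ≥ 1 by induction on N.
Base step (N = 1): h(1) = 2 = 2·(1), so 2 | h(1).
Suppose the result is true for N = p, i.e. 2 | h(p). Then
9^{p+1} − 7^{p+1} = 9·9^p − 7·7^p = 9·(9^p − 7^p) + (2)·7^p. The first term is divisible by 2 by the inductive hypothesis, and the second term (2)·7^p is divisible by 2 since 2 | 2. Hence 2 | h(p+1).
This completes the induction.
Therefore the largest such d is 2.

d = 2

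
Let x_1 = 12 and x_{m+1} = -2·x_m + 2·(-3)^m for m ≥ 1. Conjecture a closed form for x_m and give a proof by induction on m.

x_m = -3(-2)^m - 2(-3)^m

Computing the first terms: x_1 = 12, x_2 = -30, x_3 = 78. This suggests x_m = -3(-2)^m - 2(-3)^m.
Base step (m = 1): the formula gives 12 = 12 = x_1.
Inductive step: suppose the statement holds for some p ≥ 1, so x_p = -3(-2)^p - 2(-3)^p.
Then x_{p+1} = -2·x_p + 2·(-3)^p = -2·(-3(-2)^p - 2(-3)^p) + 2·(-3)^p = -3(-2)^(p + 1) - 2(-3)^(p + 1),
which is the claimed formula at m = p+1.
By induction, the statement is established for all m ≥ 1.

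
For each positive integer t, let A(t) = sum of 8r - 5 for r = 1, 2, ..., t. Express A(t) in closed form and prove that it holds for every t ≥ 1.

A(t) = t(4t - 1)

We claim A(t) = t(4t - 1) for all t ≥ 1.
For the base case t = 1: A(1) = 3, and the closed form gives 3. They agree.
Suppose the result is true for t = r, so A(r) = r(4r - 1).
Then A(r+1) = A(r) + (8r + 3) = (r(4r - 1)) + (8r + 3).
Simplifying, A(r+1) = (r + 1)(4r + 3) = (r+1)(4(r+1) - 1),
which is the closed form with t = r+1.
This completes the induction.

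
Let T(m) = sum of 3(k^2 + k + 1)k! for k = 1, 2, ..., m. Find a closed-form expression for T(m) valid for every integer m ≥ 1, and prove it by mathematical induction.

We claim T(m) = (3m + 3)(m + 1)! - 3 for all m ≥ 1.
For the base case m = 1: T(1) = 9, and the closed form gives 9. They agree.
For the inductive step, assume it holds for an arbitrary k ≥ 1, so T(k) = (3k + 3)(k + 1)! - 3.
Then T(k+1) = T(k) + (3(k^2 + 3k + 3)(k + 1)!) = ((3k + 3)(k + 1)! - 3) + (3(k^2 + 3k + 3)(k + 1)!).
Simplifying, T(k+1) = (3(k+1) + 3)((k+1) + 1)! - 3,
which is the closed form with m = k+1.
This completes the induction.

T(m) = (3m + 3)(m + 1)! - 3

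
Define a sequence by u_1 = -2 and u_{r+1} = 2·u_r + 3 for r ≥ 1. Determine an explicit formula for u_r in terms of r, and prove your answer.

u_r = 2^(r - 1) - 3

Computing the first terms: u_1 = -2, u_2 = -1, u_3 = 1. This suggests u_r = 2^(r - 1) - 3.
For the base case r = 1: the formula gives -2 = -2 = u_1.
Inductive step: assume the claim holds for r = m, so u_m = 2^(m - 1) - 3.
Then u_{m+1} = 2·u_m + 3 = 2·(2^(m - 1) - 3) + 3 = 2^m - 3 = 2^((m+1) - 1) - 3,
which is the claimed formula at r = m+1.
Hence, by induction on r, the claim holds for every r ≥ 1.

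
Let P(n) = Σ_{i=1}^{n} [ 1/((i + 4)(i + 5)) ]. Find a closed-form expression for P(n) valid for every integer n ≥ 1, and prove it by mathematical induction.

P(n) = n/(5(n + 5))

We claim P(n) = n/(5(n + 5)) for all n ≥ 1.
When n = 1: P(1) = 1/30, and the closed form gives 1/30. They agree.
Inductive step: suppose the statement holds for some i ≥ 1, so P(i) = i/(5(i + 5)).
Then P(i+1) = P(i) + (1/((i + 5)(i + 6))) = (i/(5(i + 5))) + (1/((i + 5)(i + 6))).
Simplifying, P(i+1) = (i + 1)/(5(i + 6)) = (i+1)/(5((i+1) + 5)),
which is the closed form with n = i+1.
This completes the induction.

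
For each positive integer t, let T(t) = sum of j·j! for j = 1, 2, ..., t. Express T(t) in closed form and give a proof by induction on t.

We claim T(t) = (t + 1)! - 1 for all t ≥ 1.
When t = 1: T(1) = 1, and the closed form gives 1. They agree.
Suppose the result is true for t = j, so T(j) = (j + 1)! - 1.
Then T(j+1) = T(j) + ((j + 1)(j + 1)!) = ((j + 1)! - 1) + ((j + 1)(j + 1)!).
Simplifying, T(j+1) = ((j+1) + 1)! - 1,
which is the closed form with t = j+1.
Hence, by induction on t, the claim holds for every t ≥ 1.

T(t) = (t + 1)! - 1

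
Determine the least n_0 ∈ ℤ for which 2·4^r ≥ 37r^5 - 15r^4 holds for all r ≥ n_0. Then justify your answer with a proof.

n_0 = 11

At r = 10: 2097152 < 3550000, so the inequality fails and n_0 ≥ 11. We prove 2·4^r ≥ 37r^5 - 15r^4 for all r ≥ 11.
When r = 11: 2·4^r = 8388608 and 37r^5 - 15r^4 = 5739272, so 8388608 ≥ 5739272.
Inductive step: suppose the statement holds for some m ≥ 11, so 2·4^m ≥ 37m^5 - 15m^4.
Then 2·4^(m + 1) = 4·(2·4^m) ≥ 4·(37m^5 - 15m^4).
Also, for m ≥ 11 we have 4·(37m^5 - 15m^4) ≥ 37(m+1)^5 - 15(m+1)^4, since 4·(37m^5 - 15m^4) − (37(m+1)^5 - 15(m+1)^4) = 111m^5 - 230m^4 - 310m^3 - 280m^2 - 125m - 22, which is nonnegative for all m ≥ 11.
Combining, 2·4^(m + 1) ≥ 37(m+1)^5 - 15(m+1)^4.
Hence, by induction on r, the claim holds for every r ≥ 11.
Hence the smallest such n_0 is 11.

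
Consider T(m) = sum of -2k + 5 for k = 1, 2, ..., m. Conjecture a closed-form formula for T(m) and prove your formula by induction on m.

T(m) = -m(m - 4)

We claim T(m) = -m(m - 4) for all m ≥ 1.
When m = 1: T(1) = 3, and the closed form gives 3. They agree.
Suppose the result is true for m = k, so T(k) = k(-k + 4).
Then T(k+1) = T(k) + (-2k + 3) = (k(-k + 4)) + (-2k + 3).
Simplifying, T(k+1) = -(k - 3)(k + 1) = -(k+1)((k+1) - 4),
which is the closed form with m = k+1.
By induction, the statement is established for all m ≥ 1.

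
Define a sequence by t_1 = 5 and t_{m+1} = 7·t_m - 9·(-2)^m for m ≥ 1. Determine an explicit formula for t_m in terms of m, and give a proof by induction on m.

Computing the first terms: t_1 = 5, t_2 = 53, t_3 = 335. This suggests t_m = (-2)^m + 7^m.
Base step (m = 1): the formula gives 5 = 5 = t_1.
Inductive step: assume the claim holds for m = r, so t_r = (-2)^r + 7^r.
Then t_{r+1} = 7·t_r - 9·(-2)^r = 7·((-2)^r + 7^r) - 9·(-2)^r = (-2)^(r + 1) + 7^(r + 1),
which is the claimed formula at m = r+1.
Hence, by induction on m, the claim holds for every m ≥ 1.

t_m = (-2)^m + 7^m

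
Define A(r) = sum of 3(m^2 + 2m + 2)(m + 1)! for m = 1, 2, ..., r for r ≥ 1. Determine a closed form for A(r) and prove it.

We claim A(r) = (3r + 3)(r + 2)! - 6 for all r ≥ 1.
Base case (r = 1): A(1) = 30, and the closed form gives 30. They agree.
Suppose the result is true for r = m, so A(m) = (3m + 3)(m + 2)! - 6.
Then A(m+1) = A(m) + (3(m^2 + 4m + 5)(m + 2)!) = ((3m + 3)(m + 2)! - 6) + (3(m^2 + 4m + 5)(m + 2)!).
Simplifying, A(m+1) = (3(m+1) + 3)((m+1) + 2)! - 6,
which is the closed form with r = m+1.
By the principle of mathematical induction, the result holds for all r ≥ 1.

A(r) = (3r + 3)(r + 2)! - 6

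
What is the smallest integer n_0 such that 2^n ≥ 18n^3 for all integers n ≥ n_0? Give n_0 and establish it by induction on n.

n_0 = 17

At n = 16: 65536 < 73728, so the inequality fails and n_0 ≥ 17. We prove 2^n ≥ 18n^3 for all n ≥ 17.
For the base case n = 17: 2^n = 131072 and 18n^3 = 88434, so 131072 ≥ 88434.
Suppose the result is true for n = j, so 2^j ≥ 18j^3.
Then 2^(j + 1) = 2·(2^j) ≥ 2·(18j^3).
Also, for j ≥ 17 we have 2·(18j^3) ≥ 18(j+1)^3, since 2 ≥ (1 + 1/j)^3 for all j ≥ 17.
Combining, 2^(j + 1) ≥ 18(j+1)^3.
Hence, by induction on n, the claim holds for every n ≥ 17.
Hence the smallest such n_0 is 17.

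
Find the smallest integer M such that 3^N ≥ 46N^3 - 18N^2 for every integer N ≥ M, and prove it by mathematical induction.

At N = 9: 19683 < 32076, so the inequality fails and M ≥ 10. We prove 3^N ≥ 46N^3 - 18N^2 for all N ≥ 10.
Base case (N = 10): 3^N = 59049 and 46N^3 - 18N^2 = 44200, so 59049 ≥ 44200.
Inductive step: suppose the statement holds for some r ≥ 10, so 3^r ≥ 46r^3 - 18r^2.
Then 3^(r + 1) = 3·(3^r) ≥ 3·(46r^3 - 18r^2).
Also, for r ≥ 10 we have 3·(46r^3 - 18r^2) ≥ 46(r+1)^3 - 18(r+1)^2, since 3·(46r^3 - 18r^2) − (46(r+1)^3 - 18(r+1)^2) = 92r^3 - 174r^2 - 102r - 28, which is nonnegative for all r ≥ 10.
Combining, 3^(r + 1) ≥ 46(r+1)^3 - 18(r+1)^2.
Hence, by induction on N, the claim holds for every N ≥ 10.
Hence the smallest such M is 10.

M = 10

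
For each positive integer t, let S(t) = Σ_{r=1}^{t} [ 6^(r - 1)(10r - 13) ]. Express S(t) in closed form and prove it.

We claim S(t) = 6^t(2t - 3) + 3 for all t ≥ 1.
Base case (t = 1): S(1) = -3, and the closed form gives -3. They agree.
For the inductive step, assume it holds for an arbitrary r ≥ 1, so S(r) = 6^r(2r - 3) + 3.
Then S(r+1) = S(r) + (6^r(10r - 3)) = (6^r(2r - 3) + 3) + (6^r(10r - 3)).
Simplifying, S(r+1) = 12·6^r·r - 6·6^r + 3 = 6^(r+1)(2(r+1) - 3) + 3,
which is the closed form with t = r+1.
Hence, by induction on t, the claim holds for every t ≥ 1.

S(t) = 6^t(2t - 3) + 3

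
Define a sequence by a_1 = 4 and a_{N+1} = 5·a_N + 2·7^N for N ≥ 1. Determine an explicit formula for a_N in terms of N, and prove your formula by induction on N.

Computing the first terms: a_1 = 4, a_2 = 34, a_3 = 268. This suggests a_N = -3·5^(N - 1) + 7^N.
For the base case N = 1: the formula gives 4 = 4 = a_1.
Suppose the result is true for N = k, so a_k = -3·5^(k - 1) + 7^k.
Then a_{k+1} = 5·a_k + 2·7^k = 5·(-3·5^(k - 1) + 7^k) + 2·7^k = -3·5^k + 7^(k + 1) = -3·5^((k+1) - 1) + 7^(k+1),
which is the claimed formula at N = k+1.
Hence, by induction on N, the claim holds for every N ≥ 1.

a_N = -3·5^(N - 1) + 7^N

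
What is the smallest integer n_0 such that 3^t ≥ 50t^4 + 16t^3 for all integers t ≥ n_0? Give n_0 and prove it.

n_0 = 13

At t = 12: 531441 < 1064448, so the inequality fails and n_0 ≥ 13. We prove 3^t ≥ 50t^4 + 16t^3 for all t ≥ 13.
Base case (t = 13): 3^t = 1594323 and 50t^4 + 16t^3 = 1463202, so 1594323 ≥ 1463202.
For the inductive step, assume it holds for an arbitrary p ≥ 13, so 3^p ≥ 50p^4 + 16p^3.
Then 3^(p + 1) = 3·(3^p) ≥ 3·(50p^4 + 16p^3).
Also, for p ≥ 13 we have 3·(50p^4 + 16p^3) ≥ 50(p+1)^4 + 16(p+1)^3, since 3·(50p^4 + 16p^3) − (50(p+1)^4 + 16(p+1)^3) = 100p^4 - 168p^3 - 348p^2 - 248p - 66, which is nonnegative for all p ≥ 13.
Combining, 3^(p + 1) ≥ 50(p+1)^4 + 16(p+1)^3.
By induction, the statement is established for all t ≥ 13.
Hence the smallest such n_0 is 13.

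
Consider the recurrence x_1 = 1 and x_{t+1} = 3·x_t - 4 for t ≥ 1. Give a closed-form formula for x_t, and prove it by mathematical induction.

Computing the first terms: x_1 = 1, x_2 = -1, x_3 = -7. This suggests x_t = -3^(t - 1) + 2.
When t = 1: the formula gives 1 = 1 = x_1.
Suppose the result is true for t = r, so x_r = -3^(r - 1) + 2.
Then x_{r+1} = 3·x_r - 4 = 3·(-3^(r - 1) + 2) - 4 = -3^r + 2 = -3^((r+1) - 1) + 2,
which is the claimed formula at t = r+1.
Hence, by induction on t, the claim holds for every t ≥ 1.

x_t = -3^(t - 1) + 2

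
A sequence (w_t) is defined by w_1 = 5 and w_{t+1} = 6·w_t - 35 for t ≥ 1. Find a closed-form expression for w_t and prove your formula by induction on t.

w_t = -2·6^(t - 1) + 7

Computing the first terms: w_1 = 5, w_2 = -5, w_3 = -65. This suggests w_t = -2·6^(t - 1) + 7.
For the base case t = 1: the formula gives 5 = 5 = w_1.
Inductive step: assume the claim holds for t = k, so w_k = -2·6^(k - 1) + 7.
Then w_{k+1} = 6·w_k - 35 = 6·(-2·6^(k - 1) + 7) - 35 = -2·6^k + 7 = -2·6^((k+1) - 1) + 7,
which is the claimed formula at t = k+1.
By induction, the statement is established for all t ≥ 1.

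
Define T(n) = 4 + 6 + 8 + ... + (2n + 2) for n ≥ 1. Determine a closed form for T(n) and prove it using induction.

T(n) = n(n + 3)

We claim T(n) = n(n + 3) for all n ≥ 1.
Base case (n = 1): T(1) = 4, and the closed form gives 4. They agree.
Inductive step: suppose the statement holds for some i ≥ 1, so T(i) = i(i + 3).
Then T(i+1) = T(i) + (2i + 4) = (i(i + 3)) + (2i + 4).
Simplifying, T(i+1) = (i + 1)(i + 4) = (i+1)((i+1) + 3),
which is the closed form with n = i+1.
By induction, the statement is established for all n ≥ 1.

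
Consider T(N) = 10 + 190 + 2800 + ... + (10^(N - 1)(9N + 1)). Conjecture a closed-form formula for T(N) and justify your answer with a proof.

T(N) = 10^N·N

We claim T(N) = 10^N·N for all N ≥ 1.
Base step (N = 1): T(1) = 10, and the closed form gives 10. They agree.
For the inductive step, assume it holds for an arbitrary j ≥ 1, so T(j) = 10^j·j.
Then T(j+1) = T(j) + (10^j(9j + 10)) = (10^j·j) + (10^j(9j + 10)).
Simplifying, T(j+1) = 10^(j + 1)(j + 1) = 10^(j+1)·(j+1),
which is the closed form with N = j+1.
Hence, by induction on N, the claim holds for every N ≥ 1.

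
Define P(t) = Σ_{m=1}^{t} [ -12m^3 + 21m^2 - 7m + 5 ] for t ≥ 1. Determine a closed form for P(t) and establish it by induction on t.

We claim P(t) = -t(3t^3 - t^2 - 4t - 5) for all t ≥ 1.
When t = 1: P(1) = 7, and the closed form gives 7. They agree.
For the inductive step, assume it holds for an arbitrary m ≥ 1, so P(m) = m(-3m^3 + m^2 + 4m + 5).
Then P(m+1) = P(m) + (-12m^3 - 15m^2 - m + 7) = (m(-3m^3 + m^2 + 4m + 5)) + (-12m^3 - 15m^2 - m + 7).
Simplifying, P(m+1) = -(m + 1)(3m^3 + 8m^2 + 3m - 7) = -(m+1)(3(m+1)^3 - (m+1)^2 - 4(m+1) - 5),
which is the closed form with t = m+1.
By induction, the statement is established for all t ≥ 1.

P(t) = -t(3t^3 - t^2 - 4t - 5)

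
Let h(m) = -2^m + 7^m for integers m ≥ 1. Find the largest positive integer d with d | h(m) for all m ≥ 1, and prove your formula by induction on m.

d = 5

Computing the first values: h(1) = 5 and h(2) = 45; gcd(5, 45) = 5, so d ≤ 5.
We prove 5 | -2^m + 7^m for all m ≥ 1 by induction on m.
For the base case m = 1: h(1) = 5 = 5·(1), so 5 | h(1).
Inductive step: suppose the statement holds for some k ≥ 1, i.e. 5 | h(k). Then
7^{k+1} − 2^{k+1} = 7·7^k − 2·2^k = 7·(7^k − 2^k) + (5)·2^k. The first term is divisible by 5 by the inductive hypothesis, and the second term (5)·2^k is divisible by 5 since 5 | 5. Hence 5 | h(k+1).
Hence, by induction on m, the claim holds for every m ≥ 1.
Therefore the largest such d is 5.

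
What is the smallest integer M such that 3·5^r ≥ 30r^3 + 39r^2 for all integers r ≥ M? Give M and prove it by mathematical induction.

At r = 4: 1875 < 2544, so the inequality fails and M ≥ 5. We prove 3·5^r ≥ 30r^3 + 39r^2 for all r ≥ 5.
Base step (r = 5): 3·5^r = 9375 and 30r^3 + 39r^2 = 4725, so 9375 ≥ 4725.
Suppose the result is true for r = j, so 3·5^j ≥ 30j^3 + 39j^2.
Then 3·5^(j + 1) = 5·(3·5^j) ≥ 5·(30j^3 + 39j^2).
Also, for j ≥ 5 we have 5·(30j^3 + 39j^2) ≥ 30(j+1)^3 + 39(j+1)^2, since 5·(30j^3 + 39j^2) − (30(j+1)^3 + 39(j+1)^2) = 120j^3 + 66j^2 - 168j - 69, which is nonnegative for all j ≥ 5.
Combining, 3·5^(j + 1) ≥ 30(j+1)^3 + 39(j+1)^2.
By induction, the statement is established for all r ≥ 5.
Hence the smallest such M is 5.

M = 5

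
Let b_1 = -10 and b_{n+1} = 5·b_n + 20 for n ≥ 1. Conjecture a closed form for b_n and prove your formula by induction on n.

b_n = -5^n - 5

Computing the first terms: b_1 = -10, b_2 = -30, b_3 = -130. This suggests b_n = -5^n - 5.
For the base case n = 1: the formula gives -10 = -10 = b_1.
For the inductive step, assume it holds for an arbitrary j ≥ 1, so b_j = -5^j - 5.
Then b_{j+1} = 5·b_j + 20 = 5·(-5^j - 5) + 20 = -5^(j + 1) - 5,
which is the claimed formula at n = j+1.
By the principle of mathematical induction, the result holds for all n ≥ 1.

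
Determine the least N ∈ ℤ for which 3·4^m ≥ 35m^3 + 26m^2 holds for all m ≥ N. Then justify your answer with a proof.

At m = 5: 3072 < 5025, so the inequality fails and N ≥ 6. We prove 3·4^m ≥ 35m^3 + 26m^2 for all m ≥ 6.
When m = 6: 3·4^m = 12288 and 35m^3 + 26m^2 = 8496, so 12288 ≥ 8496.
Inductive step: assume the claim holds for m = k, so 3·4^k ≥ 35k^3 + 26k^2.
Then 3·4^(k + 1) = 4·(3·4^k) ≥ 4·(35k^3 + 26k^2).
Also, for k ≥ 6 we have 4·(35k^3 + 26k^2) ≥ 35(k+1)^3 + 26(k+1)^2, since 4·(35k^3 + 26k^2) − (35(k+1)^3 + 26(k+1)^2) = 105k^3 - 27k^2 - 157k - 61, which is nonnegative for all k ≥ 6.
Combining, 3·4^(k + 1) ≥ 35(k+1)^3 + 26(k+1)^2.
This completes the induction.
Hence the smallest such N is 6.

N = 6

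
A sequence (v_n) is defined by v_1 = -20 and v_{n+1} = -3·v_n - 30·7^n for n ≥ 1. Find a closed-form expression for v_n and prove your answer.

Computing the first terms: v_1 = -20, v_2 = -150, v_3 = -1020. This suggests v_n = (-3)^(n - 1) - 3·7^n.
For the base case n = 1: the formula gives -20 = -20 = v_1.
Inductive step: assume the claim holds for n = i, so v_i = (-3)^(i - 1) - 3·7^i.
Then v_{i+1} = -3·v_i - 30·7^i = -3·((-3)^(i - 1) - 3·7^i) - 30·7^i = (-3)^i - 3·7^(i + 1) = (-3)^((i+1) - 1) - 3·7^(i+1),
which is the claimed formula at n = i+1.
By induction, the statement is established for all n ≥ 1.

v_n = (-3)^(n - 1) - 3·7^n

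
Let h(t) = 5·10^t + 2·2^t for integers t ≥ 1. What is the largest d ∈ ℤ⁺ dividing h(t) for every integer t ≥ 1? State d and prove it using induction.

d = 2

Computing the first values: h(1) = 54 and h(2) = 508; gcd(54, 508) = 2, so d ≤ 2.
We prove 2 | 5·10^t + 2·2^t for all t ≥ 1 by induction on t.
Base step (t = 1): h(1) = 54 = 2·(27), so 2 | h(1).
Suppose the result is true for t = k, i.e. 2 | h(k). Then
h(k+1) − 10·h(k) = (5·10^(k+1) + 2·2^(k+1)) − 10·(5·10^k + 2·2^k) = (2)·2^k·(2 − 10) = (-16)·2^k. Since 2 | h(k) by the inductive hypothesis, 2 | 10·h(k); and 2 | -16 since -16 = 2·-8. Therefore 2 | h(k+1).
By induction, the statement is established for all t ≥ 1.
Therefore the largest such d is 2.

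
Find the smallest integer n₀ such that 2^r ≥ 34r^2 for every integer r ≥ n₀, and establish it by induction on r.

At r = 12: 4096 < 4896, so the inequality fails and n₀ ≥ 13. We prove 2^r ≥ 34r^2 for all r ≥ 13.
Base case (r = 13): 2^r = 8192 and 34r^2 = 5746, so 8192 ≥ 5746.
Inductive step: assume the claim holds for r = i, so 2^i ≥ 34i^2.
Then 2^(i + 1) = 2·(2^i) ≥ 2·(34i^2).
Also, for i ≥ 13 we have 2·(34i^2) ≥ 34(i+1)^2, since 2 ≥ (1 + 1/i)^2 for all i ≥ 13.
Combining, 2^(i + 1) ≥ 34(i+1)^2.
By the principle of mathematical induction, the result holds for all r ≥ 13.
Hence the smallest such n₀ is 13.

n₀ = 13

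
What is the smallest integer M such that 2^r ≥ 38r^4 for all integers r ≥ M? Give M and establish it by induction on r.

M = 24

At r = 23: 8388608 < 10633958, so the inequality fails and M ≥ 24. We prove 2^r ≥ 38r^4 for all r ≥ 24.
Base step (r = 24): 2^r = 16777216 and 38r^4 = 12607488, so 16777216 ≥ 12607488.
Suppose the result is true for r = m, so 2^m ≥ 38m^4.
Then 2^(m + 1) = 2·(2^m) ≥ 2·(38m^4).
Also, for m ≥ 24 we have 2·(38m^4) ≥ 38(m+1)^4, since 2 ≥ (1 + 1/m)^4 for all m ≥ 24.
Combining, 2^(m + 1) ≥ 38(m+1)^4.
By induction, the statement is established for all r ≥ 24.
Hence the smallest such M is 24.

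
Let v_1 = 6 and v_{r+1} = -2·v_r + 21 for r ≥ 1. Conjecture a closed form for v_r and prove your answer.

Computing the first terms: v_1 = 6, v_2 = 9, v_3 = 3. This suggests v_r = -(-2)^(r - 1) + 7.
Base case (r = 1): the formula gives 6 = 6 = v_1.
Suppose the result is true for r = p, so v_p = -(-2)^(p - 1) + 7.
Then v_{p+1} = -2·v_p + 21 = -2·(-(-2)^(p - 1) + 7) + 21 = -(-2)^p + 7 = -(-2)^((p+1) - 1) + 7,
which is the claimed formula at r = p+1.
This completes the induction.

v_r = -(-2)^(r - 1) + 7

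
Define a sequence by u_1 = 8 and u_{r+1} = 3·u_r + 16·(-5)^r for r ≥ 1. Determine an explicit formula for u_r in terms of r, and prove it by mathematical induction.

u_r = -2(-5)^r - 2·3^(r - 1)

Computing the first terms: u_1 = 8, u_2 = -56, u_3 = 232. This suggests u_r = -2(-5)^r - 2·3^(r - 1).
Base case (r = 1): the formula gives 8 = 8 = u_1.
For the inductive step, assume it holds for an arbitrary p ≥ 1, so u_p = -2(-5)^p - 2·3^(p - 1).
Then u_{p+1} = 3·u_p + 16·(-5)^p = 3·(-2(-5)^p - 2·3^(p - 1)) + 16·(-5)^p = -2(-5)^(p + 1) - 2·3^p = -2(-5)^(p+1) - 2·3^((p+1) - 1),
which is the claimed formula at r = p+1.
By induction, the statement is established for all r ≥ 1.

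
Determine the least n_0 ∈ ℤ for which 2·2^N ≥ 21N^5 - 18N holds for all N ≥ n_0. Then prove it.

n_0 = 28

At N = 27: 268435456 < 301326561, so the inequality fails and n_0 ≥ 28. We prove 2·2^N ≥ 21N^5 - 18N for all N ≥ 28.
Base step (N = 28): 2·2^N = 536870912 and 21N^5 - 18N = 361417224, so 536870912 ≥ 361417224.
Inductive step: assume the claim holds for N = i, so 2·2^i ≥ 21i^5 - 18i.
Then 2·2^(i + 1) = 2·(2·2^i) ≥ 2·(21i^5 - 18i).
Also, for i ≥ 28 we have 2·(21i^5 - 18i) ≥ 21(i+1)^5 - 18(i+1), since 2·(21i^5 - 18i) − (21(i+1)^5 - 18(i+1)) = 21i^5 - 105i^4 - 210i^3 - 210i^2 - 123i - 3, which is nonnegative for all i ≥ 28.
Combining, 2·2^(i + 1) ≥ 21(i+1)^5 - 18(i+1).
By induction, the statement is established for all N ≥ 28.
Hence the smallest such n_0 is 28.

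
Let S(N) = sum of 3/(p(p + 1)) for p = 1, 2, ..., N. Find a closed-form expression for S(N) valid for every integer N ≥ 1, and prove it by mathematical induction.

We claim S(N) = 3N/(N + 1) for all N ≥ 1.
Base step (N = 1): S(1) = 3/2, and the closed form gives 3/2. They agree.
For the inductive step, assume it holds for an arbitrary p ≥ 1, so S(p) = 3p/(p + 1).
Then S(p+1) = S(p) + (3/((p + 1)(p + 2))) = (3p/(p + 1)) + (3/((p + 1)(p + 2))).
Simplifying, S(p+1) = 3(p + 1)/(p + 2) = 3(p+1)/((p+1) + 1),
which is the closed form with N = p+1.
By induction, the statement is established for all N ≥ 1.

S(N) = 3N/(N + 1)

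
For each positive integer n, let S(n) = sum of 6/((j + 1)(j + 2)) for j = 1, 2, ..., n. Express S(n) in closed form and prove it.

We claim S(n) = 3n/(n + 2) for all n ≥ 1.
Base step (n = 1): S(1) = 1, and the closed form gives 1. They agree.
Inductive step: assume the claim holds for n = j, so S(j) = 3j/(j + 2).
Then S(j+1) = S(j) + (6/((j + 2)(j + 3))) = (3j/(j + 2)) + (6/((j + 2)(j + 3))).
Simplifying, S(j+1) = 3(j + 1)/(j + 3) = 3(j+1)/((j+1) + 2),
which is the closed form with n = j+1.
This completes the induction.

S(n) = 3n/(n + 2)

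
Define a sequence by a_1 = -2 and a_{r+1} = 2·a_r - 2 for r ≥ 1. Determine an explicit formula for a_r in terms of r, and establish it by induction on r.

a_r = -2^(r + 1) + 2

Computing the first terms: a_1 = -2, a_2 = -6, a_3 = -14. This suggests a_r = -2^(r + 1) + 2.
When r = 1: the formula gives -2 = -2 = a_1.
For the inductive step, assume it holds for an arbitrary k ≥ 1, so a_k = -2^(k + 1) + 2.
Then a_{k+1} = 2·a_k - 2 = 2·(-2^(k + 1) + 2) - 2 = -2^(k + 2) + 2 = -2^((k+1) + 1) + 2,
which is the claimed formula at r = k+1.
This completes the induction.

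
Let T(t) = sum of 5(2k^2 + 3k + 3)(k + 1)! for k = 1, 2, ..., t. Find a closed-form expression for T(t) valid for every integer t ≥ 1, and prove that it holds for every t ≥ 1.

We claim T(t) = (10t + 5)(t + 2)! - 10 for all t ≥ 1.
For the base case t = 1: T(1) = 80, and the closed form gives 80. They agree.
Inductive step: suppose the statement holds for some k ≥ 1, so T(k) = (10k + 5)(k + 2)! - 10.
Then T(k+1) = T(k) + (5(2k^2 + 7k + 8)(k + 2)!) = ((10k + 5)(k + 2)! - 10) + (5(2k^2 + 7k + 8)(k + 2)!).
Simplifying, T(k+1) = (10(k+1) + 5)((k+1) + 2)! - 10,
which is the closed form with t = k+1.
This completes the induction.

T(t) = (10t + 5)(t + 2)! - 10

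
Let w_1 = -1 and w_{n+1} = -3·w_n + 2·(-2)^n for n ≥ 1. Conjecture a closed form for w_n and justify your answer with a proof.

Computing the first terms: w_1 = -1, w_2 = -1, w_3 = 11. This suggests w_n = -(-2)^(n + 1) - (-3)^n.
Base case (n = 1): the formula gives -1 = -1 = w_1.
Inductive step: assume the claim holds for n = k, so w_k = -(-2)^(k + 1) - (-3)^k.
Then w_{k+1} = -3·w_k + 2·(-2)^k = -3·(-(-2)^(k + 1) - (-3)^k) + 2·(-2)^k = -(-2)^(k + 2) - (-3)^(k + 1) = -(-2)^((k+1) + 1) - (-3)^(k+1),
which is the claimed formula at n = k+1.
Hence, by induction on n, the claim holds for every n ≥ 1.

w_n = -(-2)^(n + 1) - (-3)^n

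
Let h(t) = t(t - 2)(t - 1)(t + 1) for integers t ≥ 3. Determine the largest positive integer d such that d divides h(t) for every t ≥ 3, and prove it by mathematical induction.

Computing the first values: h(3) = 24 and h(4) = 120; gcd(24, 120) = 24, so d ≤ 24.
We prove 24 | t(t - 2)(t - 1)(t + 1) for all t ≥ 3 by induction on t.
Base case (t = 3): h(3) = 24 = 24·(1), so 24 | h(3).
Inductive step: assume the claim holds for t = p, i.e. 24 | h(p). Then
h(p+1) − h(p) = (p-1)·p·(p+1)·(p+2) − (p-2)·(p-1)·p·(p+1) = (p-1)·p·(p+1)·[(p+2) − (p-2)] = 4·(p-1)·p·(p+1). The product of 3 consecutive integers is divisible by (3)! = 6, so h(p+1) − h(p) is divisible by 4·6 = 24. By the inductive hypothesis 24 | h(p), hence 24 | h(p+1).
This completes the induction.
Therefore the largest such d is 24.

d = 24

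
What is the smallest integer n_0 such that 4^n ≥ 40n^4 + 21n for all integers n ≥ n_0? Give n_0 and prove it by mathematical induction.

At n = 9: 262144 < 262629, so the inequality fails and n_0 ≥ 10. We prove 4^n ≥ 40n^4 + 21n for all n ≥ 10.
For the base case n = 10: 4^n = 1048576 and 40n^4 + 21n = 400210, so 1048576 ≥ 400210.
For the inductive step, assume it holds for an arbitrary i ≥ 10, so 4^i ≥ 40i^4 + 21i.
Then 4^(i + 1) = 4·(4^i) ≥ 4·(40i^4 + 21i).
Also, for i ≥ 10 we have 4·(40i^4 + 21i) ≥ 40(i+1)^4 + 21(i+1), since 4·(40i^4 + 21i) − (40(i+1)^4 + 21(i+1)) = 120i^4 - 160i^3 - 240i^2 - 97i - 61, which is nonnegative for all i ≥ 10.
Combining, 4^(i + 1) ≥ 40(i+1)^4 + 21(i+1).
By the principle of mathematical induction, the result holds for all n ≥ 10.
Hence the smallest such n_0 is 10.

n_0 = 10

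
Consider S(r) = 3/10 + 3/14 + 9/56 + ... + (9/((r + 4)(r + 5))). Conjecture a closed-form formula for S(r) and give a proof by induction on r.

S(r) = 9r/(5(r + 5))

We claim S(r) = 9r/(5(r + 5)) for all r ≥ 1.
Base case (r = 1): S(1) = 3/10, and the closed form gives 3/10. They agree.
Inductive step: suppose the statement holds for some j ≥ 1, so S(j) = 9j/(5(j + 5)).
Then S(j+1) = S(j) + (9/((j + 5)(j + 6))) = (9j/(5(j + 5))) + (9/((j + 5)(j + 6))).
Simplifying, S(j+1) = 9(j + 1)/(5(j + 6)) = 9(j+1)/(5((j+1) + 5)),
which is the closed form with r = j+1.
By the principle of mathematical induction, the result holds for all r ≥ 1.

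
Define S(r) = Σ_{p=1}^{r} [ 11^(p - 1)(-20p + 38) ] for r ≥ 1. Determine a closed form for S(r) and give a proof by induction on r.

S(r) = 2·11^r(-r + 2) - 4

We claim S(r) = 2·11^r(-r + 2) - 4 for all r ≥ 1.
When r = 1: S(1) = 18, and the closed form gives 18. They agree.
For the inductive step, assume it holds for an arbitrary p ≥ 1, so S(p) = 2·11^p(-p + 2) - 4.
Then S(p+1) = S(p) + (11^p(-20p + 18)) = (2·11^p(-p + 2) - 4) + (11^p(-20p + 18)).
Simplifying, S(p+1) = -22·11^p·p + 22·11^p - 4 = 2·11^(p+1)(-(p+1) + 2) - 4,
which is the closed form with r = p+1.
Hence, by induction on r, the claim holds for every r ≥ 1.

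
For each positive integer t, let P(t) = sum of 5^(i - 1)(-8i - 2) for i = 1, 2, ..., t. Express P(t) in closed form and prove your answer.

P(t) = -2·5^t·t

We claim P(t) = -2·5^t·t for all t ≥ 1.
When t = 1: P(1) = -10, and the closed form gives -10. They agree.
Inductive step: suppose the statement holds for some i ≥ 1, so P(i) = -2·5^i·i.
Then P(i+1) = P(i) + (5^i(-8i - 10)) = (-2·5^i·i) + (5^i(-8i - 10)).
Simplifying, P(i+1) = 10·5^i(-i - 1) = -2·5^(i+1)·(i+1),
which is the closed form with t = i+1.
This completes the induction.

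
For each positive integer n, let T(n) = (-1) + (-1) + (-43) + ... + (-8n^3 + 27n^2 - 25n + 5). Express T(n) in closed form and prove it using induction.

T(n) = -n(2n - 3)(n^2 - n - 1)

We claim T(n) = -n(2n - 3)(n^2 - n - 1) for all n ≥ 1.
When n = 1: T(1) = -1, and the closed form gives -1. They agree.
Suppose the result is true for n = k, so T(k) = k(-2k^3 + 5k^2 - k - 3).
Then T(k+1) = T(k) + (-8k^3 + 3k^2 + 5k - 1) = (k(-2k^3 + 5k^2 - k - 3)) + (-8k^3 + 3k^2 + 5k - 1).
Simplifying, T(k+1) = -(k + 1)(2k - 1)(k^2 + k - 1) = -(k+1)(2(k+1) - 3)((k+1)^2 - (k+1) - 1),
which is the closed form with n = k+1.
By the principle of mathematical induction, the result holds for all n ≥ 1.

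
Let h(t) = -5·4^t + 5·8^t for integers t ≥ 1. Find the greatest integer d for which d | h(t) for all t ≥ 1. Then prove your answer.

d = 20

Computing the first values: h(1) = 20 and h(2) = 240; gcd(20, 240) = 20, so d ≤ 20.
We prove 20 | -5·4^t + 5·8^t for all t ≥ 1 by induction on t.
For the base case t = 1: h(1) = 20 = 20·(1), so 20 | h(1).
Inductive step: assume the claim holds for t = i, i.e. 20 | h(i). Then
h(i+1) − 8·h(i) = (-5·4^(i+1) + 5·8^(i+1)) − 8·(-5·4^i + 5·8^i) = (-5)·4^i·(4 − 8) = (20)·4^i. Since 20 | h(i) by the inductive hypothesis, 20 | 8·h(i); and 20 | 20 since 20 = 20·1. Therefore 20 | h(i+1).
By the principle of mathematical induction, the result holds for all t ≥ 1.
Therefore the largest such d is 20.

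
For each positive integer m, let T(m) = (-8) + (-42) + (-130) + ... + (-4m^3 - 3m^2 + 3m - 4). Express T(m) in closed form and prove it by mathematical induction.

T(m) = -m(m + 3)(m^2 + 1)

We claim T(m) = -m(m + 3)(m^2 + 1) for all m ≥ 1.
Base step (m = 1): T(1) = -8, and the closed form gives -8. They agree.
Inductive step: suppose the statement holds for some k ≥ 1, so T(k) = k(-k^3 - 3k^2 - k - 3).
Then T(k+1) = T(k) + (-4k^3 - 15k^2 - 15k - 8) = (k(-k^3 - 3k^2 - k - 3)) + (-4k^3 - 15k^2 - 15k - 8).
Simplifying, T(k+1) = -(k + 1)(k + 4)(k^2 + 2k + 2) = -(k+1)((k+1) + 3)((k+1)^2 + 1),
which is the closed form with m = k+1.
By induction, the statement is established for all m ≥ 1.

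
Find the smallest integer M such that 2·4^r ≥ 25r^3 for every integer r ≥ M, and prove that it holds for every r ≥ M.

At r = 5: 2048 < 3125, so the inequality fails and M ≥ 6. We prove 2·4^r ≥ 25r^3 for all r ≥ 6.
Base case (r = 6): 2·4^r = 8192 and 25r^3 = 5400, so 8192 ≥ 5400.
Inductive step: assume the claim holds for r = j, so 2·4^j ≥ 25j^3.
Then 2·4^(j + 1) = 4·(2·4^j) ≥ 4·(25j^3).
Also, for j ≥ 6 we have 4·(25j^3) ≥ 25(j+1)^3, since 4 ≥ (1 + 1/j)^3 for all j ≥ 6.
Combining, 2·4^(j + 1) ≥ 25(j+1)^3.
Hence, by induction on r, the claim holds for every r ≥ 6.
Hence the smallest such M is 6.

M = 6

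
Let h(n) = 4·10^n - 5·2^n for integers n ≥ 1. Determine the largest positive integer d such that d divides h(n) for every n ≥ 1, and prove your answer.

Computing the first values: h(1) = 30 and h(2) = 380; gcd(30, 380) = 10, so d ≤ 10.
We prove 10 | 4·10^n - 5·2^n for all n ≥ 1 by induction on n.
Base step (n = 1): h(1) = 30 = 10·(3), so 10 | h(1).
Suppose the result is true for n = m, i.e. 10 | h(m). Then
h(m+1) − 10·h(m) = (4·10^(m+1) - 5·2^(m+1)) − 10·(4·10^m - 5·2^m) = (-5)·2^m·(2 − 10) = (40)·2^m. Since 10 | h(m) by the inductive hypothesis, 10 | 10·h(m); and 10 | 40 since 40 = 10·4. Therefore 10 | h(m+1).
By the principle of mathematical induction, the result holds for all n ≥ 1.
Therefore the largest such d is 10.

d = 10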